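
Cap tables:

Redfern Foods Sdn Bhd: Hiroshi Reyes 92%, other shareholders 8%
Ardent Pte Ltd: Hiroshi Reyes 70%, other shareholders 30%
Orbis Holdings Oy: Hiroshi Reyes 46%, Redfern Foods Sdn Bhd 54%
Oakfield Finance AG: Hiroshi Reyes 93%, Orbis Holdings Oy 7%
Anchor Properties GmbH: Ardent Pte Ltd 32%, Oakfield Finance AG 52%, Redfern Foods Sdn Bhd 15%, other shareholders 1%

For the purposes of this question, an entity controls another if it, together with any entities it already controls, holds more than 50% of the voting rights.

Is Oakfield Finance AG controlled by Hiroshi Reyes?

Hiroshi holds 92% of Redfern, so Hiroshi controls Redfern.
Hiroshi and Redfern together hold 46% + 54% = 100% of Orbis, so Hiroshi controls Orbis.
Hiroshi and Orbis together hold 93% + 7% = 100% of Oakfield, so Hiroshi controls Oakfield.

Yes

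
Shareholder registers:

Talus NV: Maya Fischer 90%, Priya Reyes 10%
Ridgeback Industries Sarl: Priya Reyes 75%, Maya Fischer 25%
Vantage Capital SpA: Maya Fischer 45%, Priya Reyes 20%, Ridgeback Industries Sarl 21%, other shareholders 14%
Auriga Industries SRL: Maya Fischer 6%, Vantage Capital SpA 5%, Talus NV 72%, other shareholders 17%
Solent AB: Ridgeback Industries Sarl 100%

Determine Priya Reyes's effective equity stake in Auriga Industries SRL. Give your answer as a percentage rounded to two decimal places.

Priya reaches Auriga along 3 paths.
Via Vantage: 20% × 5% = 1%.
Via Ridgeback → Vantage: 75% × 21% × 5% = 0.7875%.
Via Talus: 10% × 72% = 7.2%.
Total: 1% + 0.7875% + 7.2% = 8.9875%.
Rounded: 8.99%.

8.99%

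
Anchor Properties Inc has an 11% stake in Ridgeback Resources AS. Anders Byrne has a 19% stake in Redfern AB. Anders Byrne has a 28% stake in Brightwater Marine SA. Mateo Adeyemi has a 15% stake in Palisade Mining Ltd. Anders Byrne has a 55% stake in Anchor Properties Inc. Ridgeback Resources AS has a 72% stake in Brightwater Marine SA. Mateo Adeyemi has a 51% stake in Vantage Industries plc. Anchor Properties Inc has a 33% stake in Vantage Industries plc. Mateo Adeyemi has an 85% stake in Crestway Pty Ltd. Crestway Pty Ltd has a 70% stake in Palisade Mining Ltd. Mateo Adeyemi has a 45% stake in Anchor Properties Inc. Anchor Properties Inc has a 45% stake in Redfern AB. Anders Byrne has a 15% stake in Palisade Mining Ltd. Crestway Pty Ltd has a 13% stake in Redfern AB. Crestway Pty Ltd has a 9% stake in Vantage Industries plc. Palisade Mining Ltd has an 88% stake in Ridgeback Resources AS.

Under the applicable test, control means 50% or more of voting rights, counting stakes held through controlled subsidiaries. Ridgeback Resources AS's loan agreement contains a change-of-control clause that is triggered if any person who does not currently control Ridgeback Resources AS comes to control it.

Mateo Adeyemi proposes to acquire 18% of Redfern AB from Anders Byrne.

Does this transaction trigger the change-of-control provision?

The purchase adds only to Mateo's holdings (Anders's stake shrinks), so Mateo is the only person who could newly come to control Ridgeback.
Mateo holds 85% of Crestway, so Mateo controls Crestway.
Mateo and Crestway together hold 15% + 70% = 85% of Palisade, so Mateo controls Palisade.
Palisade holds 88% of Ridgeback, so Mateo controls Ridgeback.
So Mateo already controls Ridgeback before the transaction.
After the purchase, Mateo holds 18% of Redfern directly, and Anders's stake falls to 1%.
Mateo controlled Ridgeback already, so this is not a new person acquiring control; every other person's position is unchanged or reduced.
No new person acquires control, so the clause is not triggered.

No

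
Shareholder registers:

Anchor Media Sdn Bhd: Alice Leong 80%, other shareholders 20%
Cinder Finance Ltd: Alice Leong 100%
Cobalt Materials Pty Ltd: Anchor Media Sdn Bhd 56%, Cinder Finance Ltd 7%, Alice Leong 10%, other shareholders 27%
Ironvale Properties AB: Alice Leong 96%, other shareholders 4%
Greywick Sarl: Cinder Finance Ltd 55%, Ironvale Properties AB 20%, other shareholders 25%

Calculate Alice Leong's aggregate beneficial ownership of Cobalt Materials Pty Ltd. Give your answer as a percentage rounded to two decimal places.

61.80%

Alice reaches Cobalt along 3 paths.
Via Anchor: 80% × 56% = 44.8%.
Via Cinder: 100% × 7% = 7%.
Direct stake: 10% = 10%.
Total: 44.8% + 7% + 10% = 61.8%.
Rounded: 61.80%.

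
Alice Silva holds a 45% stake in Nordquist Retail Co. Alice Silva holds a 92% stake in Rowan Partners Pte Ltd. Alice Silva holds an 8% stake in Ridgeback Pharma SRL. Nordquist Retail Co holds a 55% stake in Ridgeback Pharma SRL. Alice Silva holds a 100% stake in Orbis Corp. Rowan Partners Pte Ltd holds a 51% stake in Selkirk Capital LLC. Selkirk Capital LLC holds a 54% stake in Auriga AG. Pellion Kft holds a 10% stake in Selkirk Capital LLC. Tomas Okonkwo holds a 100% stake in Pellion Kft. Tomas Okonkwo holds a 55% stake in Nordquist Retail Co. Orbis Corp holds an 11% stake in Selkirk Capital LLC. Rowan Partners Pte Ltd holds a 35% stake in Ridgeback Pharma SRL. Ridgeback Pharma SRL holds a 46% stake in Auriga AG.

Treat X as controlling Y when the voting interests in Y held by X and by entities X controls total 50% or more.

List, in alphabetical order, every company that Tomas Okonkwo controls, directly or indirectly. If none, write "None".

Tomas holds 55% of Nordquist, so Tomas controls Nordquist.
Nordquist holds 55% of Ridgeback, so Tomas controls Ridgeback.
Tomas holds 100% of Pellion, so Tomas controls Pellion.
No other company's threshold is met.

Nordquist Retail Co, Pellion Kft, Ridgeback Pharma SRL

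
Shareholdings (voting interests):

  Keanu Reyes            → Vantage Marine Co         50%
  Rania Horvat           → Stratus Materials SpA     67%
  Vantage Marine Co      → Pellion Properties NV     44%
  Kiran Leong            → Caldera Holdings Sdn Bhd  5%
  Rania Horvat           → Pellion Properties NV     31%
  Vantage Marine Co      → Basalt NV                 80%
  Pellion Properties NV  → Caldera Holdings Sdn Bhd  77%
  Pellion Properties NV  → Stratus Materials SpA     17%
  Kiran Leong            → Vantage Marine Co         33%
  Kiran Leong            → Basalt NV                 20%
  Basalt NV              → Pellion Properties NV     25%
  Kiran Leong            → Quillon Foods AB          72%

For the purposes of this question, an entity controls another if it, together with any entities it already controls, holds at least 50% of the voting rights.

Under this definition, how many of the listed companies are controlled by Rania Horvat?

1

Rania holds 67% of Stratus, so Rania controls Stratus.
No other company's threshold is met.
Rania controls 1 company.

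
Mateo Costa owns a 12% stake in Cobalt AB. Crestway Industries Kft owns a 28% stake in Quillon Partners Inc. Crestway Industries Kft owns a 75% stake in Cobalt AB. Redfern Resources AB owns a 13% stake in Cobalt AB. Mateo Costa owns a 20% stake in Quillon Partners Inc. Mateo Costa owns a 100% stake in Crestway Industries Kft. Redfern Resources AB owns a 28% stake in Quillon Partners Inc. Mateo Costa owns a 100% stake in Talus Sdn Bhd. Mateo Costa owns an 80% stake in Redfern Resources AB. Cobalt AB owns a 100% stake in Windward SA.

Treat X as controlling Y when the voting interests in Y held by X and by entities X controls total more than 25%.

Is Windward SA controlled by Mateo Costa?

Yes

Mateo holds 100% of Crestway, so Mateo controls Crestway.
Mateo holds 80% of Redfern, so Mateo controls Redfern.
Redfern and Crestway and Mateo together hold 13% + 75% + 12% = 100% of Cobalt, so Mateo controls Cobalt.
Cobalt holds 100% of Windward, so Mateo controls Windward.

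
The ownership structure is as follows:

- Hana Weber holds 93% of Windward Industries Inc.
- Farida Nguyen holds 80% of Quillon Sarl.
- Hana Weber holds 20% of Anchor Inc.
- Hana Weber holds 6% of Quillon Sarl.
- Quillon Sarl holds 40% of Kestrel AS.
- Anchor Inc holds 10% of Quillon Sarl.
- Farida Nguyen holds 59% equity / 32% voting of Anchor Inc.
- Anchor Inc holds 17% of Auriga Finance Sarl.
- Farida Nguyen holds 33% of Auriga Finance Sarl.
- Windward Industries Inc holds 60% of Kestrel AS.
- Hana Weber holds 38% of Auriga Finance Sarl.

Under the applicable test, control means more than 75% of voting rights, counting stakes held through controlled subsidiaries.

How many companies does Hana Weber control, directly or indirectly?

Hana holds 93% of Windward, so Hana controls Windward.
No other company's threshold is met.
Hana controls 1 company.

1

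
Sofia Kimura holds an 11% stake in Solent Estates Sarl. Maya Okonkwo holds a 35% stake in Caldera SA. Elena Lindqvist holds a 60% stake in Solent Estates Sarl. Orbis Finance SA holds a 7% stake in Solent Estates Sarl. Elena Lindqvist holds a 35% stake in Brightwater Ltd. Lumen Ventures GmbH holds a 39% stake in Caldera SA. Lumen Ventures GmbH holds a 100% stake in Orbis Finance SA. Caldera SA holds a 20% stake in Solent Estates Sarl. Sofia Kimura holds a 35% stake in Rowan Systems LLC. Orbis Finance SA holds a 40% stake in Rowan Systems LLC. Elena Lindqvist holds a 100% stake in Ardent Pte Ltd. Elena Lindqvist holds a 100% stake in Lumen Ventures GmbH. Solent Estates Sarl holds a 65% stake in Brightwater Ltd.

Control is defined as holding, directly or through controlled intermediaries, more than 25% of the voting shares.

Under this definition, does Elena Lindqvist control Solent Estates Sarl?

Yes

Elena holds 100% of Lumen, so Elena controls Lumen.
Lumen holds 39% of Caldera, so Elena controls Caldera.
Lumen holds 100% of Orbis, so Elena controls Orbis.
Orbis and Caldera and Elena together hold 7% + 20% + 60% = 87% of Solent, so Elena controls Solent.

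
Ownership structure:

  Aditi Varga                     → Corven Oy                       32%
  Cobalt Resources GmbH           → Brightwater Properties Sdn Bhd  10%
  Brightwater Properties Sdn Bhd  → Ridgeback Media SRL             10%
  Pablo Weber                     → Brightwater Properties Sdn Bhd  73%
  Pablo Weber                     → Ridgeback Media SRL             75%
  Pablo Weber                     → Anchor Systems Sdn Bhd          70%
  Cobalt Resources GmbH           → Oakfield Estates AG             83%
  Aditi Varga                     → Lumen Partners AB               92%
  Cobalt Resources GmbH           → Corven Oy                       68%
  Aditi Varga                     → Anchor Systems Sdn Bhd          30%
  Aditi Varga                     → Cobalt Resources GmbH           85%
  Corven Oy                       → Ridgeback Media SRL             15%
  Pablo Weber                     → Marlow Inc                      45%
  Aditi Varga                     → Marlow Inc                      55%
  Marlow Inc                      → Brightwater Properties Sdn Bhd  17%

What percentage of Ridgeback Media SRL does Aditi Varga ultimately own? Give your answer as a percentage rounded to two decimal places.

Aditi reaches Ridgeback along 4 paths.
Via Marlow → Brightwater: 55% × 17% × 10% = 0.935%.
Via Cobalt → Brightwater: 85% × 10% × 10% = 0.85%.
Via Cobalt → Corven: 85% × 68% × 15% = 8.67%.
Via Corven: 32% × 15% = 4.8%.
Total: 0.935% + 0.85% + 8.67% + 4.8% = 15.255%.
Rounded: 15.26%.

15.26%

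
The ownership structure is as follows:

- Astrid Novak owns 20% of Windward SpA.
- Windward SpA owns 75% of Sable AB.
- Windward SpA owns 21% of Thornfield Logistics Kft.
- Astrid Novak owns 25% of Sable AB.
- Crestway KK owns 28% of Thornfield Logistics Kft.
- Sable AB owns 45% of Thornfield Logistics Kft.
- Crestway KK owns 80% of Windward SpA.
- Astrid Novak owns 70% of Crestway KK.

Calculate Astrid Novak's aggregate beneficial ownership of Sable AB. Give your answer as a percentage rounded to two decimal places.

Astrid reaches Sable along 3 paths.
Direct stake: 25% = 25%.
Via Windward: 20% × 75% = 15%.
Via Crestway → Windward: 70% × 80% × 75% = 42%.
Total: 25% + 15% + 42% = 82%.
Rounded: 82.00%.

82.00%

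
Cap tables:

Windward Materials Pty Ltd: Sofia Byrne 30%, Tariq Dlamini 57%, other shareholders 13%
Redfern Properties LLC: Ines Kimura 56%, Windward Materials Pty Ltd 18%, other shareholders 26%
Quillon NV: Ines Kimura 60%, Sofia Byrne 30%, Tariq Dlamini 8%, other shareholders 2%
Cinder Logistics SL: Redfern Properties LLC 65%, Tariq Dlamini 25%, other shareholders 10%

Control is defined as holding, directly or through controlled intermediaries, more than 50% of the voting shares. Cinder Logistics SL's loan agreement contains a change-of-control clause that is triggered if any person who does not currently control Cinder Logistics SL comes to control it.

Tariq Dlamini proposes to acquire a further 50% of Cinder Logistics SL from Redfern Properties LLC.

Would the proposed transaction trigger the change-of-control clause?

The purchase adds only to Tariq's holdings (Redfern's stake shrinks), so Tariq is the only person who could newly come to control Cinder.
Tariq holds 57% of Windward, so Tariq controls Windward.
In Cinder, Tariq's side holds only 25%, not > 50%.
So before the transaction, Tariq does not control Cinder.
After the purchase, Tariq's direct stake in Cinder rises to 25% + 50% = 75%, and Redfern's stake falls to 15%.
Tariq holds 75% of Cinder, so Tariq controls Cinder.
Tariq did not control Cinder before and does after, so the clause is triggered.

Yes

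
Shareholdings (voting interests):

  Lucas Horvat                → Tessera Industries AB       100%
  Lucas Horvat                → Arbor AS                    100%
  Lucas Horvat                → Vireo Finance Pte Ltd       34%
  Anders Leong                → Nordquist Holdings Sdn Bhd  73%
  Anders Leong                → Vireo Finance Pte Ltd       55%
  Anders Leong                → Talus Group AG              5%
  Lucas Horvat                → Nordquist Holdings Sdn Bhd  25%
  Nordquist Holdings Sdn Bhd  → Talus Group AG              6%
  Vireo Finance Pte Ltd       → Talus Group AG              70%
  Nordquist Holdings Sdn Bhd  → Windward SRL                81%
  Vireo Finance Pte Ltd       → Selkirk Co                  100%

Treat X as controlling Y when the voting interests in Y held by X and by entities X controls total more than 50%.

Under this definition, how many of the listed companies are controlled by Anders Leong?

5

Anders holds 55% of Vireo, so Anders controls Vireo.
Anders holds 73% of Nordquist, so Anders controls Nordquist.
Vireo and Nordquist and Anders together hold 70% + 6% + 5% = 81% of Talus, so Anders controls Talus.
Nordquist holds 81% of Windward, so Anders controls Windward.
Vireo holds 100% of Selkirk, so Anders controls Selkirk.
No other company's threshold is met.
Anders controls 5 companies.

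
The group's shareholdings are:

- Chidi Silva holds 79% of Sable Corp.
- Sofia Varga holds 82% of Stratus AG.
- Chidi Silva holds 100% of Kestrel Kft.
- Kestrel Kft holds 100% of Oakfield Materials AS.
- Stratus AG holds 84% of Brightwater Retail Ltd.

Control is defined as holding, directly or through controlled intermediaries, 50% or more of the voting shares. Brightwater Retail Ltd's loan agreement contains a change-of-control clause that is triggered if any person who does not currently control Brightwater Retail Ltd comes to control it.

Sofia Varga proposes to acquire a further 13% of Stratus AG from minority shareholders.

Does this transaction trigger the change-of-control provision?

The purchase changes only Sofia's holdings, so Sofia is the only person who could newly come to control Brightwater.
Sofia holds 82% of Stratus, so Sofia controls Stratus.
Stratus holds 84% of Brightwater, so Sofia controls Brightwater.
So Sofia already controls Brightwater before the transaction.
After the purchase, Sofia's direct stake in Stratus rises to 82% + 13% = 95%.
Sofia controlled Brightwater already, so this is not a new person acquiring control; every other person's position is unchanged or reduced.
No new person acquires control, so the clause is not triggered.

No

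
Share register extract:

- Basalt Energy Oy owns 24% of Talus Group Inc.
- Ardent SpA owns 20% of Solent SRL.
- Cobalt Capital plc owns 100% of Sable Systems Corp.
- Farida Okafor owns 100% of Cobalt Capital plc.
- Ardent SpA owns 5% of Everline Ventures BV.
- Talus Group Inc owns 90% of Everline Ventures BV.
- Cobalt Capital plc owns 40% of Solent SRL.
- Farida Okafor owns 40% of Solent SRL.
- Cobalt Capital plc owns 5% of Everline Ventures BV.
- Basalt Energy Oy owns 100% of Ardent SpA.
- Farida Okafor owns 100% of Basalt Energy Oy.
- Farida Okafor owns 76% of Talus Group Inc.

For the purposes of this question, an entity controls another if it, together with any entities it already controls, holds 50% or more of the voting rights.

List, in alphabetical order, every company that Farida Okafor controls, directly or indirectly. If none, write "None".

Farida holds 100% of Basalt, so Farida controls Basalt.
Farida holds 100% of Cobalt, so Farida controls Cobalt.
Basalt holds 100% of Ardent, so Farida controls Ardent.
Basalt and Farida together hold 24% + 76% = 100% of Talus, so Farida controls Talus.
Ardent and Cobalt and Talus together hold 5% + 5% + 90% = 100% of Everline, so Farida controls Everline.
Farida and Ardent and Cobalt together hold 40% + 20% + 40% = 100% of Solent, so Farida controls Solent.
Cobalt holds 100% of Sable, so Farida controls Sable.

Ardent SpA, Basalt Energy Oy, Cobalt Capital plc, Everline Ventures BV, Sable Systems Corp, Solent SRL, Talus Group Inc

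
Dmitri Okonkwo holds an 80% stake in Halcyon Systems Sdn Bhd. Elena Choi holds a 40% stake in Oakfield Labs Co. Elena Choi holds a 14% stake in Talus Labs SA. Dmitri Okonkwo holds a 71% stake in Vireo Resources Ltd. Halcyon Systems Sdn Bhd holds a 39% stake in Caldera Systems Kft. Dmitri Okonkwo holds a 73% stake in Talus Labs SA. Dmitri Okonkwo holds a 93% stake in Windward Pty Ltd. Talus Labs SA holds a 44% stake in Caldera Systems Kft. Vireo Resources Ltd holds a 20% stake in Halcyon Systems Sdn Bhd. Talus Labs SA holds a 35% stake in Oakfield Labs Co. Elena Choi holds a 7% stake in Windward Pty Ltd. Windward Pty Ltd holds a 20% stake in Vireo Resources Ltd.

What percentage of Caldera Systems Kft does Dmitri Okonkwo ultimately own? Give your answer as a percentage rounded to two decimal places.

70.31%

Dmitri reaches Caldera along 4 paths.
Via Windward → Vireo → Halcyon: 93% × 20% × 20% × 39% = 1.4508%.
Via Vireo → Halcyon: 71% × 20% × 39% = 5.538%.
Via Halcyon: 80% × 39% = 31.2%.
Via Talus: 73% × 44% = 32.12%.
Total: 1.4508% + 5.538% + 31.2% + 32.12% = 70.3088%.
Rounded: 70.31%.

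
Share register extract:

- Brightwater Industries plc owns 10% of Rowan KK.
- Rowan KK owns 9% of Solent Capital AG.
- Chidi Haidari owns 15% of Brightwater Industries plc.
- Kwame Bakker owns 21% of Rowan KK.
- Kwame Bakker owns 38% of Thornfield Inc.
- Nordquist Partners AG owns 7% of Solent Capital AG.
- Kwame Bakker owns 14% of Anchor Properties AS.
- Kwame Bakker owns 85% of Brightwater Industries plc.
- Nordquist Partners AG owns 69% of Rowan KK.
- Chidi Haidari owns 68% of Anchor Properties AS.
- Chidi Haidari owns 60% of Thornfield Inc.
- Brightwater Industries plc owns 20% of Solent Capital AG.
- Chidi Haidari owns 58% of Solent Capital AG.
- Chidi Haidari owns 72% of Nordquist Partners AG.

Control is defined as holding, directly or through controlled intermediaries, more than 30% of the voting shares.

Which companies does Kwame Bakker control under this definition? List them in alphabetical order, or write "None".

Brightwater Industries plc, Rowan KK, Thornfield Inc

Kwame holds 85% of Brightwater, so Kwame controls Brightwater.
Brightwater and Kwame together hold 10% + 21% = 31% of Rowan, so Kwame controls Rowan.
Kwame holds 38% of Thornfield, so Kwame controls Thornfield.
No other company's threshold is met.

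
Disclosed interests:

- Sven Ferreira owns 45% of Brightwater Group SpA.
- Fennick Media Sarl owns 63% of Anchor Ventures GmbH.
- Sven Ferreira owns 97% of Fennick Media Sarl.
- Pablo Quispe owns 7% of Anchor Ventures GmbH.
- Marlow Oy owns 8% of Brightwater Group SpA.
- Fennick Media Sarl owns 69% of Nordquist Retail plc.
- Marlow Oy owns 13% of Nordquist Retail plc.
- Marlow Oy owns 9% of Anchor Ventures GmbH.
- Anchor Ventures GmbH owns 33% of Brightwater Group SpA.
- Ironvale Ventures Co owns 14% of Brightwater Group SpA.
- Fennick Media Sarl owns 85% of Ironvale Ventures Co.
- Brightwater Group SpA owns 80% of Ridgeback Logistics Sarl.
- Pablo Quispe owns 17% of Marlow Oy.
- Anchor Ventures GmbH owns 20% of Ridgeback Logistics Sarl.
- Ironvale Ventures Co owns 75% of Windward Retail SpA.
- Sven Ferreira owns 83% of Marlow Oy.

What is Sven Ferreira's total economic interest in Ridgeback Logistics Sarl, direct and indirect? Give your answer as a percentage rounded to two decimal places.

Sven reaches Ridgeback along 7 paths.
Via Marlow → Brightwater: 83% × 8% × 80% = 5.312%.
Via Marlow → Anchor → Brightwater: 83% × 9% × 33% × 80% = 1.97208%.
Via Fennick → Anchor → Brightwater: 97% × 63% × 33% × 80% = 16.13304%.
Via Brightwater: 45% × 80% = 36%.
Via Fennick → Ironvale → Brightwater: 97% × 85% × 14% × 80% = 9.2344%.
Via Marlow → Anchor: 83% × 9% × 20% = 1.494%.
Via Fennick → Anchor: 97% × 63% × 20% = 12.222%.
Total: 5.312% + 1.97208% + 16.13304% + 36% + 9.2344% + 1.494% + 12.222% = 82.36752%.
Rounded: 82.37%.

82.37%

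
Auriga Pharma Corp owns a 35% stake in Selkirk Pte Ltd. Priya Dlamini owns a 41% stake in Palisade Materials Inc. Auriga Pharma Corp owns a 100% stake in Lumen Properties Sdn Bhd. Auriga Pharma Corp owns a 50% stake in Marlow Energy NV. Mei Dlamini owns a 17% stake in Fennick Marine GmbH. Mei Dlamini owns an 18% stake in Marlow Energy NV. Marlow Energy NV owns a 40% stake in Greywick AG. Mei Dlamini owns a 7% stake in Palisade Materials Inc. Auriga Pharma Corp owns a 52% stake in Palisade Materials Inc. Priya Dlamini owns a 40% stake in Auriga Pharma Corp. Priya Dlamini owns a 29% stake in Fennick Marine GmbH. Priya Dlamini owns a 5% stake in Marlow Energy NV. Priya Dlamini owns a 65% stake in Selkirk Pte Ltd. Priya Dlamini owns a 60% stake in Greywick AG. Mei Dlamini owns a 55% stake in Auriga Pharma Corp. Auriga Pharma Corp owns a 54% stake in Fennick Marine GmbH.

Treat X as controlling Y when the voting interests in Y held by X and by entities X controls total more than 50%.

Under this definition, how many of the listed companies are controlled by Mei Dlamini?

5

Mei holds 55% of Auriga, so Mei controls Auriga.
Auriga and Mei together hold 54% + 17% = 71% of Fennick, so Mei controls Fennick.
Auriga and Mei together hold 50% + 18% = 68% of Marlow, so Mei controls Marlow.
Auriga holds 100% of Lumen, so Mei controls Lumen.
Auriga and Mei together hold 52% + 7% = 59% of Palisade, so Mei controls Palisade.
No other company's threshold is met.
Mei controls 5 companies.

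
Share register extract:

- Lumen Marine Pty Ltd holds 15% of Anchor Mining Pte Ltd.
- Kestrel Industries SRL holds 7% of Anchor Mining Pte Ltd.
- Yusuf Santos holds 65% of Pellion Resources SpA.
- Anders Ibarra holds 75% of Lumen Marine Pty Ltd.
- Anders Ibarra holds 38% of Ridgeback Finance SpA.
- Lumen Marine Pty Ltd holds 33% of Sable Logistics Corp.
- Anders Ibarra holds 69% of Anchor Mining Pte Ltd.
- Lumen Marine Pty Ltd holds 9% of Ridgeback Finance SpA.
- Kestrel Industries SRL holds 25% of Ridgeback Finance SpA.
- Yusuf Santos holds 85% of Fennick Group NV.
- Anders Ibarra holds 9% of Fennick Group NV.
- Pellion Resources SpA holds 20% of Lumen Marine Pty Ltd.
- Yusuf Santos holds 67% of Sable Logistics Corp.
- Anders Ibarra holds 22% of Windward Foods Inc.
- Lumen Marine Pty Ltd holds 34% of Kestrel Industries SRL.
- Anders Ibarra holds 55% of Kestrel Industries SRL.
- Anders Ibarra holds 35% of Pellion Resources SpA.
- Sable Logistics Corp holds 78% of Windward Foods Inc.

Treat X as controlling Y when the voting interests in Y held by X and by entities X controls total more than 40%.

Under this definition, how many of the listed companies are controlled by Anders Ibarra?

4

Anders holds 75% of Lumen, so Anders controls Lumen.
Lumen and Anders together hold 34% + 55% = 89% of Kestrel, so Anders controls Kestrel.
Lumen and Anders and Kestrel together hold 15% + 69% + 7% = 91% of Anchor, so Anders controls Anchor.
Lumen and Kestrel and Anders together hold 9% + 25% + 38% = 72% of Ridgeback, so Anders controls Ridgeback.
No other company's threshold is met.
Anders controls 4 companies.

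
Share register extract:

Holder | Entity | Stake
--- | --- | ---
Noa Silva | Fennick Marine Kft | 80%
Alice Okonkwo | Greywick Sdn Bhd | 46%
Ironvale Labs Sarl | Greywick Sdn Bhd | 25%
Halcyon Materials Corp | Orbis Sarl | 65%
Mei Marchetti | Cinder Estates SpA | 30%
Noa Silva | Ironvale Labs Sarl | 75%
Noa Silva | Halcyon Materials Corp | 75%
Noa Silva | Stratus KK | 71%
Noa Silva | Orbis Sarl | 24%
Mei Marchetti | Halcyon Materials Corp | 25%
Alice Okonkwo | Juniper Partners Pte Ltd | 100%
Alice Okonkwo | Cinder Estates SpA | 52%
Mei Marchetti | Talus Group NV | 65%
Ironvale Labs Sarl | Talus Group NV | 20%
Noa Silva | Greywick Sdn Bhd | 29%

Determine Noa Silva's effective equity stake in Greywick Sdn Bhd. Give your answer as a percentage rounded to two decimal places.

47.75%

Noa reaches Greywick along 2 paths.
Via Ironvale: 75% × 25% = 18.75%.
Direct stake: 29% = 29%.
Total: 18.75% + 29% = 47.75%.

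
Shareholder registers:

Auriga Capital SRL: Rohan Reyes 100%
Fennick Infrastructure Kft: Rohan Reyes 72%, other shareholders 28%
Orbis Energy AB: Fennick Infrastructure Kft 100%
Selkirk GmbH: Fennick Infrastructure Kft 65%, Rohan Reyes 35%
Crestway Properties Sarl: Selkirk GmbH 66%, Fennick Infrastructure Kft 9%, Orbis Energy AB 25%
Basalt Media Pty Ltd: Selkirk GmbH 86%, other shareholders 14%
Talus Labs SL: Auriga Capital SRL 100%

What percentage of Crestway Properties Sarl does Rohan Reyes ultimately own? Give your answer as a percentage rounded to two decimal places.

78.47%

Rohan reaches Crestway along 4 paths.
Via Fennick → Selkirk: 72% × 65% × 66% = 30.888%.
Via Selkirk: 35% × 66% = 23.1%.
Via Fennick: 72% × 9% = 6.48%.
Via Fennick → Orbis: 72% × 100% × 25% = 18%.
Total: 30.888% + 23.1% + 6.48% + 18% = 78.468%.
Rounded: 78.47%.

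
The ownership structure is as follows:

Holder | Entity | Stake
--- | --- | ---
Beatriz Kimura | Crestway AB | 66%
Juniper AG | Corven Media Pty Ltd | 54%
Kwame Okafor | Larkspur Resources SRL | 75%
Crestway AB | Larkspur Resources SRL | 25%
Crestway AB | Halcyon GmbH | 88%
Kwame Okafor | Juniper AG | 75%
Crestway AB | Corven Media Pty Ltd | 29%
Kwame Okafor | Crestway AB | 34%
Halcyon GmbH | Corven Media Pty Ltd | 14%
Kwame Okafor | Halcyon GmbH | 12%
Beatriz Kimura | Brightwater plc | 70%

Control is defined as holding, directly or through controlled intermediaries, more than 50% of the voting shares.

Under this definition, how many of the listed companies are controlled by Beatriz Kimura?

Beatriz holds 66% of Crestway, so Beatriz controls Crestway.
Crestway holds 88% of Halcyon, so Beatriz controls Halcyon.
Beatriz holds 70% of Brightwater, so Beatriz controls Brightwater.
No other company's threshold is met.
Beatriz controls 3 companies.

3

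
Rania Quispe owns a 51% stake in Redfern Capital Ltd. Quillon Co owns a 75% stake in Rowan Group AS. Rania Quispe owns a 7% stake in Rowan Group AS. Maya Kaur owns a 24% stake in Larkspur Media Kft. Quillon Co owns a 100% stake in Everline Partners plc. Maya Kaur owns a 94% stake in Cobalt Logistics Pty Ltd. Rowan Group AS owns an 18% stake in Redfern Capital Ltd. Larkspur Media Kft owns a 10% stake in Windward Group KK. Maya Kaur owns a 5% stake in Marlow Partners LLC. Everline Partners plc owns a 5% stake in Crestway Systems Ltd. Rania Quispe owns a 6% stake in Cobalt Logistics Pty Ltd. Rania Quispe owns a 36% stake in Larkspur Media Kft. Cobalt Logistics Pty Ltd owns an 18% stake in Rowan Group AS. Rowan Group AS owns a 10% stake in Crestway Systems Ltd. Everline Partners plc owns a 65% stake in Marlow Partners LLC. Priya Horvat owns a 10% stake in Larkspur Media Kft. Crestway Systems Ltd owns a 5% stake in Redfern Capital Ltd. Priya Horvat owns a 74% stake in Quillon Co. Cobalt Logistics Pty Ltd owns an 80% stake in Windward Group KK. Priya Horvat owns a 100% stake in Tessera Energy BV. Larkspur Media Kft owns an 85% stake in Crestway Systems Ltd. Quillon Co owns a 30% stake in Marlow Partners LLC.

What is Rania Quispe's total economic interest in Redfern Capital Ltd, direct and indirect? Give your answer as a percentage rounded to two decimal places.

54.02%

Rania reaches Redfern along 6 paths.
Direct stake: 51% = 51%.
Via Larkspur → Crestway: 36% × 85% × 5% = 1.53%.
Via Rowan → Crestway: 7% × 10% × 5% = 0.035%.
Via Cobalt → Rowan → Crestway: 6% × 18% × 10% × 5% = 0.0054%.
Via Rowan: 7% × 18% = 1.26%.
Via Cobalt → Rowan: 6% × 18% × 18% = 0.1944%.
Total: 51% + 1.53% + 0.035% + 0.0054% + 1.26% + 0.1944% = 54.0248%.
Rounded: 54.02%.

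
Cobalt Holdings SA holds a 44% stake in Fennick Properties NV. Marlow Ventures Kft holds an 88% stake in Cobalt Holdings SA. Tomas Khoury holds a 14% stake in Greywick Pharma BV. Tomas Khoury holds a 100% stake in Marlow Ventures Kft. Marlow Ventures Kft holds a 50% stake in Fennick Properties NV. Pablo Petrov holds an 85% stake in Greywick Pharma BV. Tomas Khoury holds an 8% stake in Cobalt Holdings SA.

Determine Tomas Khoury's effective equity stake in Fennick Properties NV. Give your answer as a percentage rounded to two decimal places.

92.24%

Tomas reaches Fennick along 3 paths.
Via Marlow: 100% × 50% = 50%.
Via Marlow → Cobalt: 100% × 88% × 44% = 38.72%.
Via Cobalt: 8% × 44% = 3.52%.
Total: 50% + 38.72% + 3.52% = 92.24%.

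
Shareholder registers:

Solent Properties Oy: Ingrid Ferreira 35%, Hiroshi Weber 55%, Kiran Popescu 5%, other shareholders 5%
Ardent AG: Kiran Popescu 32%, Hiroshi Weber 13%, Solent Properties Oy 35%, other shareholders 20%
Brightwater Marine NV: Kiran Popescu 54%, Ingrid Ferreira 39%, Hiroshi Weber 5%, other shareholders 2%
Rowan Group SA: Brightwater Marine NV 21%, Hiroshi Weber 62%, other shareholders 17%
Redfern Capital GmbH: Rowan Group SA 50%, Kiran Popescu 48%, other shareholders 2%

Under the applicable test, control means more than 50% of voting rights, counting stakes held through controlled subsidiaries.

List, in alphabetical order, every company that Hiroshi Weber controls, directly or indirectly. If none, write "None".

Rowan Group SA, Solent Properties Oy

Hiroshi holds 55% of Solent, so Hiroshi controls Solent.
Hiroshi holds 62% of Rowan, so Hiroshi controls Rowan.
No other company's threshold is met.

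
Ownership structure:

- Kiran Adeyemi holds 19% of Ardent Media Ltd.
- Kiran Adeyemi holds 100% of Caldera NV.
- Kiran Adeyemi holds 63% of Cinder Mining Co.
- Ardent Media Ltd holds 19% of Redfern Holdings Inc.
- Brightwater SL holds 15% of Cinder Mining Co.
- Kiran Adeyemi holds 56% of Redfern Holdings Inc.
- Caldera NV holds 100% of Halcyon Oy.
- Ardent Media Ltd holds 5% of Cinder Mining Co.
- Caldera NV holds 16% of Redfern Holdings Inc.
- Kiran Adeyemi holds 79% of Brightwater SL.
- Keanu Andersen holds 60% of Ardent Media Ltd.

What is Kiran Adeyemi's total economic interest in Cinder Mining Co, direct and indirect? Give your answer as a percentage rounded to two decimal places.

75.80%

Kiran reaches Cinder along 3 paths.
Via Brightwater: 79% × 15% = 11.85%.
Direct stake: 63% = 63%.
Via Ardent: 19% × 5% = 0.95%.
Total: 11.85% + 63% + 0.95% = 75.8%.
Rounded: 75.80%.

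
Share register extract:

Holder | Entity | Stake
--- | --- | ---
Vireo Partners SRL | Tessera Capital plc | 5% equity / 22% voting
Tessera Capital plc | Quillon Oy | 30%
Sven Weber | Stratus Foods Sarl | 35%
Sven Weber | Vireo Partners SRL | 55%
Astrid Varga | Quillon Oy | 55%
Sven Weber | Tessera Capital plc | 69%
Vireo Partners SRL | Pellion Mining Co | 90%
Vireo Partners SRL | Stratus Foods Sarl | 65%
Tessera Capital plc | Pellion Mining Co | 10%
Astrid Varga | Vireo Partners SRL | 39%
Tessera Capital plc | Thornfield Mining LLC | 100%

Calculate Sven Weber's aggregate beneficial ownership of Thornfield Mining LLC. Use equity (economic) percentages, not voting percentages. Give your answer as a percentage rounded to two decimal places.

Sven reaches Thornfield along 2 paths.
Via Tessera: 69% × 100% = 69%.
Via Vireo → Tessera: 55% × 5% × 100% = 2.75%.
Total: 69% + 2.75% = 71.75%.

71.75%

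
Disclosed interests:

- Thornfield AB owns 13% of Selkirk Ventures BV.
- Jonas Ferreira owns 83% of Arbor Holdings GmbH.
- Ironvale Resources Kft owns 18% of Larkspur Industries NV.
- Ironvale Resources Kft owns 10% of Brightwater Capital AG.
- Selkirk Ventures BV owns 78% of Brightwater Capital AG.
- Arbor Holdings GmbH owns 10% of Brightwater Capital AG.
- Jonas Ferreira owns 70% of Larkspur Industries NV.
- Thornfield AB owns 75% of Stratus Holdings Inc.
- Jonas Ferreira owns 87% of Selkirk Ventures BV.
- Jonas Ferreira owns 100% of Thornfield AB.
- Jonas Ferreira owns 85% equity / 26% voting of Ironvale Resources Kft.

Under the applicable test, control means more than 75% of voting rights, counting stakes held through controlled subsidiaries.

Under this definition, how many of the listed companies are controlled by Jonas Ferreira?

4

Jonas holds 100% of Thornfield, so Jonas controls Thornfield.
Jonas holds 83% of Arbor, so Jonas controls Arbor.
Jonas and Thornfield together hold 87% + 13% = 100% of Selkirk, so Jonas controls Selkirk.
Selkirk and Arbor together hold 78% + 10% = 88% of Brightwater, so Jonas controls Brightwater.
No other company's threshold is met.
Jonas controls 4 companies.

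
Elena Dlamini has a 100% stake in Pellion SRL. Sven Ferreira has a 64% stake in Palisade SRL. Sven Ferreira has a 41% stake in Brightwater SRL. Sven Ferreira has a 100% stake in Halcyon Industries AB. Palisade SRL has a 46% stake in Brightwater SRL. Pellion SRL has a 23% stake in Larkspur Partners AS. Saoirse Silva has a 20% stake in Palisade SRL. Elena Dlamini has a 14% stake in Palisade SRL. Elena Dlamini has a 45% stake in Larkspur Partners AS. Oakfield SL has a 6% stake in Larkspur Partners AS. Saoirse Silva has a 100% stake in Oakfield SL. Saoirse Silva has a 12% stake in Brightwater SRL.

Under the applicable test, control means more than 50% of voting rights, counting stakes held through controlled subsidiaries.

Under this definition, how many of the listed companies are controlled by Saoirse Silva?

1

Saoirse holds 100% of Oakfield, so Saoirse controls Oakfield.
No other company's threshold is met.
Saoirse controls 1 company.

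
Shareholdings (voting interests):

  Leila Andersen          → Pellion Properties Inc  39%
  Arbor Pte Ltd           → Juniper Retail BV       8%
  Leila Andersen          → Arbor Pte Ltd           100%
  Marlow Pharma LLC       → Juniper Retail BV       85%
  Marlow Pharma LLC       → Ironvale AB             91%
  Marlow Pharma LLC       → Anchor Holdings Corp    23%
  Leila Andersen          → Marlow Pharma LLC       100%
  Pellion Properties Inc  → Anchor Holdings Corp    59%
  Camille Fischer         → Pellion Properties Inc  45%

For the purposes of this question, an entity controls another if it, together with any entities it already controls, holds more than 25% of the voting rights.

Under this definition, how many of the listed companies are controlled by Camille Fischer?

Camille holds 45% of Pellion, so Camille controls Pellion.
Pellion holds 59% of Anchor, so Camille controls Anchor.
No other company's threshold is met.
Camille controls 2 companies.

2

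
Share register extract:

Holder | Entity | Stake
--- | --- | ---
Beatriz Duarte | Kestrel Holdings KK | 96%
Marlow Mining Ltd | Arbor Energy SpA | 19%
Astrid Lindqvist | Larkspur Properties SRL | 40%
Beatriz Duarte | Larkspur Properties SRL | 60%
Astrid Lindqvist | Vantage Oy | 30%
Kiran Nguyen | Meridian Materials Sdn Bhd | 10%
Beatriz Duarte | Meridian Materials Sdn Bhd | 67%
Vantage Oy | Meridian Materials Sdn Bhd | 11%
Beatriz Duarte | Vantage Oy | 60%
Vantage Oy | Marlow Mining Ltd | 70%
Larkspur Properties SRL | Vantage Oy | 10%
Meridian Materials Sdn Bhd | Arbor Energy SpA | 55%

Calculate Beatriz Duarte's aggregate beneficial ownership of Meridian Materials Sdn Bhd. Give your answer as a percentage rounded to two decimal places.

74.26%

Beatriz reaches Meridian along 3 paths.
Via Vantage: 60% × 11% = 6.6%.
Via Larkspur → Vantage: 60% × 10% × 11% = 0.66%.
Direct stake: 67% = 67%.
Total: 6.6% + 0.66% + 67% = 74.26%.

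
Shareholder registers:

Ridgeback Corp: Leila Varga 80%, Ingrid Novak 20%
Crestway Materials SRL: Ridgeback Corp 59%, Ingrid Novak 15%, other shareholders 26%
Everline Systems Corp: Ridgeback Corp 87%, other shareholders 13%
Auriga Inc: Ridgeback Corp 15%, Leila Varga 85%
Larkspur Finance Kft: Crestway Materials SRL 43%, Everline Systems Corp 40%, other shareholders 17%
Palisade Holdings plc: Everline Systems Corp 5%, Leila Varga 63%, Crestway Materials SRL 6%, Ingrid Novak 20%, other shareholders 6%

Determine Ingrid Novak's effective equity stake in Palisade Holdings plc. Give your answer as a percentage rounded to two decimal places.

22.48%

Ingrid reaches Palisade along 4 paths.
Via Ridgeback → Everline: 20% × 87% × 5% = 0.87%.
Via Ridgeback → Crestway: 20% × 59% × 6% = 0.708%.
Via Crestway: 15% × 6% = 0.9%.
Direct stake: 20% = 20%.
Total: 0.87% + 0.708% + 0.9% + 20% = 22.478%.
Rounded: 22.48%.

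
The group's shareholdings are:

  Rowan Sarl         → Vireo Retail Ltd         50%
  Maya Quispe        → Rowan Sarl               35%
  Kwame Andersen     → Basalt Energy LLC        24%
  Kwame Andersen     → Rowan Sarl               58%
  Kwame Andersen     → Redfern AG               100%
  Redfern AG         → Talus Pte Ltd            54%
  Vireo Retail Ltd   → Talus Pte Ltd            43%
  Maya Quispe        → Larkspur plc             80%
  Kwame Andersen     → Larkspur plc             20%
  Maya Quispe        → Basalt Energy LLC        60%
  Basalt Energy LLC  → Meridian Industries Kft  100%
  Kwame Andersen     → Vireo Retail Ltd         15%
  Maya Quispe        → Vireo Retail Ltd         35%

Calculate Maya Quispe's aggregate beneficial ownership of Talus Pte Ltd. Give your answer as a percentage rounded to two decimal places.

22.58%

Maya reaches Talus along 2 paths.
Via Rowan → Vireo: 35% × 50% × 43% = 7.525%.
Via Vireo: 35% × 43% = 15.05%.
Total: 7.525% + 15.05% = 22.575%.
Rounded: 22.58%.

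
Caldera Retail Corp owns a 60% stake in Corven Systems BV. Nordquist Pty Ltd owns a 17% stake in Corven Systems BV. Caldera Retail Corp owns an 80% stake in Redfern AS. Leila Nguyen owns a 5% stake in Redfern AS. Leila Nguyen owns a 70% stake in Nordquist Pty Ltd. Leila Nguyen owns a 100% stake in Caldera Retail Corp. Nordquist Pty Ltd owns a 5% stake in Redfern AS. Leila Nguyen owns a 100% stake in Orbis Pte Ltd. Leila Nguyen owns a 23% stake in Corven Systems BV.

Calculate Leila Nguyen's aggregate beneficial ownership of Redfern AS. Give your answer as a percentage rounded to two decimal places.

Leila reaches Redfern along 3 paths.
Direct stake: 5% = 5%.
Via Nordquist: 70% × 5% = 3.5%.
Via Caldera: 100% × 80% = 80%.
Total: 5% + 3.5% + 80% = 88.5%.
Rounded: 88.50%.

88.50%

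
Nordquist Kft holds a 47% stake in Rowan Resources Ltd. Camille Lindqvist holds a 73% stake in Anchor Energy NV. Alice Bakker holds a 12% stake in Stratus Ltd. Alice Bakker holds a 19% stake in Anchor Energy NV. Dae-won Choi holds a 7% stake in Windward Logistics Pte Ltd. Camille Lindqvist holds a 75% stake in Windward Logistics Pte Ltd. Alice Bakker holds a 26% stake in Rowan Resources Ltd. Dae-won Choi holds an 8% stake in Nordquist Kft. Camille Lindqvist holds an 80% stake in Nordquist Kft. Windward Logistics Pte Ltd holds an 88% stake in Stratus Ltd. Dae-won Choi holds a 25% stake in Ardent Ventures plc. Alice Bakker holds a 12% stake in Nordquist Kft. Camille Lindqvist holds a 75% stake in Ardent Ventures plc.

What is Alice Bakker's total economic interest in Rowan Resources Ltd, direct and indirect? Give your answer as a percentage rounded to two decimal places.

Alice reaches Rowan along 2 paths.
Direct stake: 26% = 26%.
Via Nordquist: 12% × 47% = 5.64%.
Total: 26% + 5.64% = 31.64%.

31.64%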